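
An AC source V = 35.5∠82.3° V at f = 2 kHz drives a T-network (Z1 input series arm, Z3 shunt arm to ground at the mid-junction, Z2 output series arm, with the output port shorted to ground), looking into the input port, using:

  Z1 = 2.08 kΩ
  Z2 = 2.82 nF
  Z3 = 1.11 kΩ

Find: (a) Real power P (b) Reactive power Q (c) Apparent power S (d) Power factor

Step 1 — Angular frequency: ω = 2π·f = 2π·2000 = 1.257e+04 rad/s.
Step 2 — Component impedances:
  Z1: Z = R = 2080 Ω
  Z2: Z = 1/(jωC) = -j/(ω·C) = 0 - j2.822e+04 Ω
  Z3: Z = R = 1110 Ω
Step 3 — With the output port shorted to ground, the output series arm Z2 runs from the junction to ground; the shunt arm Z3 also runs from the junction to ground. They appear in parallel: Z3 || Z2 = 1108 - j43.59 Ω.
Step 4 — Series with input arm Z1: Z_in = Z1 + (Z3 || Z2) = 3188 - j43.59 Ω = 3189∠-0.8° Ω.
Step 5 — Source phasor: V = 35.5∠82.3° V = 4.757 + j35.18 V.
Step 6 — Current: I = V / Z = 0.001341 + j0.01105 A = 0.01113∠83.1° A.
Step 7 — Complex power: S = V·I* = 0.3952 - j0.005404 VA.
Step 8 — Real power: P = Re(S) = 0.3952 W.
Step 9 — Reactive power: Q = Im(S) = -0.005404 VAR.
Step 10 — Apparent power: |S| = 0.3952 VA.
Step 11 — Power factor: PF = P/|S| = 0.9999 (leading).

(a) P = 0.3952 W  (b) Q = -0.005404 VAR  (c) S = 0.3952 VA  (d) PF = 0.9999 (leading)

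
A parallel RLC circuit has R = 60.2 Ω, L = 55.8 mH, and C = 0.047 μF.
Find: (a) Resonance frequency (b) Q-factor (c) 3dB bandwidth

Step 1 — Resonance: ω₀ = 1/√(LC) = 1/√(0.0558·4.7e-08) = 1.953e+04 rad/s.
Step 2 — f₀ = ω₀/(2π) = 3108 Hz.
Step 3 — Parallel Q: Q = R/(ω₀L) = 60.2/(1.953e+04·0.0558) = 0.05525.
Step 4 — Bandwidth: Δω = ω₀/Q = 3.534e+05 rad/s; BW = Δω/(2π) = 5.625e+04 Hz.

(a) f₀ = 3108 Hz  (b) Q = 0.05525  (c) BW = 5.625e+04 Hz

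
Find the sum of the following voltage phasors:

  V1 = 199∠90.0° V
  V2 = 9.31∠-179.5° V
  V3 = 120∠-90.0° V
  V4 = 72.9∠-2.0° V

Step 1 — Convert each phasor to rectangular form:
  V1 = 199·(cos(90.0°) + j·sin(90.0°)) = 0 + j199 V
  V2 = 9.31·(cos(-179.5°) + j·sin(-179.5°)) = -9.31 - j0.08124 V
  V3 = 120·(cos(-90.0°) + j·sin(-90.0°)) = 0 - j120 V
  V4 = 72.9·(cos(-2.0°) + j·sin(-2.0°)) = 72.86 - j2.544 V
Step 2 — Sum components: V_total = 63.55 + j76.37 V.
Step 3 — Convert to polar: |V_total| = 99.35 V, ∠V_total = 50.2°.

V_total = 99.35∠50.2° V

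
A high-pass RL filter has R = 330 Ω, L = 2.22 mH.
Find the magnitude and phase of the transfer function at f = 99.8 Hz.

Step 1 — Angular frequency: ω = 2π·99.8 = 627.1 rad/s.
Step 2 — Transfer function: H(jω) = jωL/(R + jωL).
Step 3 — Numerator jωL = j·1.392; denominator R + jωL = 330 + j1.392.
Step 4 — H = 1.779e-05 + j0.004218.
Step 5 — Magnitude: |H| = 0.004218 (-47.5 dB); phase: φ = 89.8°.

|H| = 0.004218 (-47.5 dB), φ = 89.8°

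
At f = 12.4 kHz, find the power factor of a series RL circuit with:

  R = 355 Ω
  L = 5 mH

Step 1 — Angular frequency: ω = 2π·f = 2π·1.24e+04 = 7.791e+04 rad/s.
Step 2 — Component impedances:
  R: Z = R = 355 Ω
  L: Z = jωL = j·7.791e+04·0.005 = 0 + j389.6 Ω
Step 3 — Series combination: Z_total = R + L = 355 + j389.6 Ω = 527∠47.7° Ω.
Step 4 — Power factor: PF = cos(φ) = Re(Z)/|Z| = 355/527 = 0.6736.
Step 5 — Type: Im(Z) = 389.6 ⇒ lagging (phase φ = 47.7°).

PF = 0.6736 (lagging, φ = 47.7°)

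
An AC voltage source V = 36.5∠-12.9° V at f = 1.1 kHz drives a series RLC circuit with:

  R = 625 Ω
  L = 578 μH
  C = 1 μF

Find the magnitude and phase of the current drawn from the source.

Step 1 — Angular frequency: ω = 2π·f = 2π·1100 = 6912 rad/s.
Step 2 — Component impedances:
  R: Z = R = 625 Ω
  L: Z = jωL = j·6912·0.000578 = 0 + j3.995 Ω
  C: Z = 1/(jωC) = -j/(ω·C) = 0 - j144.7 Ω
Step 3 — Series combination: Z_total = R + L + C = 625 - j140.7 Ω = 640.6∠-12.7° Ω.
Step 4 — Source phasor: V = 36.5∠-12.9° V = 35.58 - j8.149 V.
Step 5 — Ohm's law: I = V / Z_total = (35.58 - j8.149) / (625 - j140.7) = 0.05697 - j0.0002126 A.
Step 6 — Convert to polar: |I| = 0.05697 A, ∠I = -0.2°.

I = 0.05697∠-0.2° A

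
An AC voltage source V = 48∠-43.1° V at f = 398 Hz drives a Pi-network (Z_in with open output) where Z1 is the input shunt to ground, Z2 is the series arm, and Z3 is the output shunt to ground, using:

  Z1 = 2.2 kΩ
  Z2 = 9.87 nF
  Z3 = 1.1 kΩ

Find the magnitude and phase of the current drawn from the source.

Step 1 — Angular frequency: ω = 2π·f = 2π·398 = 2501 rad/s.
Step 2 — Component impedances:
  Z1: Z = R = 2200 Ω
  Z2: Z = 1/(jωC) = -j/(ω·C) = 0 - j4.052e+04 Ω
  Z3: Z = R = 1100 Ω
Step 3 — With open output, the series arm Z2 and the output shunt Z3 appear in series to ground: Z2 + Z3 = 1100 - j4.052e+04 Ω.
Step 4 — Parallel with input shunt Z1: Z_in = Z1 || (Z2 + Z3) = 2190 - j118.7 Ω = 2194∠-3.1° Ω.
Step 5 — Source phasor: V = 48∠-43.1° V = 35.05 - j32.8 V.
Step 6 — Ohm's law: I = V / Z_total = (35.05 - j32.8) / (2190 - j118.7) = 0.01676 - j0.01407 A.
Step 7 — Convert to polar: |I| = 0.02188 A, ∠I = -40.0°.

I = 0.02188∠-40.0° A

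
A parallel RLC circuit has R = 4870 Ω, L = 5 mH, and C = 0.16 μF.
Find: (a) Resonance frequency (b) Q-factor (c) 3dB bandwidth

Step 1 — Resonance: ω₀ = 1/√(LC) = 1/√(0.005·1.6e-07) = 3.536e+04 rad/s.
Step 2 — f₀ = ω₀/(2π) = 5627 Hz.
Step 3 — Parallel Q: Q = R/(ω₀L) = 4870/(3.536e+04·0.005) = 27.55.
Step 4 — Bandwidth: Δω = ω₀/Q = 1283 rad/s; BW = Δω/(2π) = 204.3 Hz.

(a) f₀ = 5627 Hz  (b) Q = 27.55  (c) BW = 204.3 Hz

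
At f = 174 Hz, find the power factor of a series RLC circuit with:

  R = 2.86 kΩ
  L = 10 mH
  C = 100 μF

Step 1 — Angular frequency: ω = 2π·f = 2π·174 = 1093 rad/s.
Step 2 — Component impedances:
  R: Z = R = 2860 Ω
  L: Z = jωL = j·1093·0.01 = 0 + j10.93 Ω
  C: Z = 1/(jωC) = -j/(ω·C) = 0 - j9.147 Ω
Step 3 — Series combination: Z_total = R + L + C = 2860 + j1.786 Ω = 2860∠0.0° Ω.
Step 4 — Power factor: PF = cos(φ) = Re(Z)/|Z| = 2860/2860 = 1.
Step 5 — Type: Im(Z) = 1.786 ⇒ lagging (phase φ = 0.0°).

PF = 1 (lagging, φ = 0.0°)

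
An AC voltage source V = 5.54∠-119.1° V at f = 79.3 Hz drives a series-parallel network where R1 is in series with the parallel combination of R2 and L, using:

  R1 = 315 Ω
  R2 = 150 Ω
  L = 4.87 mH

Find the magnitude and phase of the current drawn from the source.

Step 1 — Angular frequency: ω = 2π·f = 2π·79.3 = 498.3 rad/s.
Step 2 — Component impedances:
  R1: Z = R = 315 Ω
  R2: Z = R = 150 Ω
  L: Z = jωL = j·498.3·0.00487 = 0 + j2.427 Ω
Step 3 — Parallel branch: R2 || L = 1/(1/R2 + 1/L) = 0.03924 + j2.426 Ω.
Step 4 — Series with R1: Z_total = R1 + (R2 || L) = 315 + j2.426 Ω = 315∠0.4° Ω.
Step 5 — Source phasor: V = 5.54∠-119.1° V = -2.694 - j4.841 V.
Step 6 — Ohm's law: I = V / Z_total = (-2.694 - j4.841) / (315 + j2.426) = -0.00867 - j0.0153 A.
Step 7 — Convert to polar: |I| = 0.01758 A, ∠I = -119.5°.

I = 0.01758∠-119.5° A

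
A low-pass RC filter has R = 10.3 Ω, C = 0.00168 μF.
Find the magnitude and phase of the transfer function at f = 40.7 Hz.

Step 1 — Angular frequency: ω = 2π·40.7 = 255.7 rad/s.
Step 2 — Transfer function: H(jω) = 1/(1 + jωRC).
Step 3 — Denominator: 1 + jωRC = 1 + j·255.7·10.3·1.68e-09 = 1 + j4.425e-06.
Step 4 — H = 1 - j4.425e-06.
Step 5 — Magnitude: |H| = 1 (-0.0 dB); phase: φ = -0.0°.

|H| = 1 (-0.0 dB), φ = -0.0°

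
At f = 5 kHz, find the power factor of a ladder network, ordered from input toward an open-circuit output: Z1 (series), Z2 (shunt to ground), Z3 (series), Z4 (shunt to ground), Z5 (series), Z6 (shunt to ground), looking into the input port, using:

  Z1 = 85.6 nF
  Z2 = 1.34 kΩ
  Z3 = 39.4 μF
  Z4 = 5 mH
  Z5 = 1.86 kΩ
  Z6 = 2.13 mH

Step 1 — Angular frequency: ω = 2π·f = 2π·5000 = 3.142e+04 rad/s.
Step 2 — Component impedances:
  Z1: Z = 1/(jωC) = -j/(ω·C) = 0 - j371.9 Ω
  Z2: Z = R = 1340 Ω
  Z3: Z = 1/(jωC) = -j/(ω·C) = 0 - j0.8079 Ω
  Z4: Z = jωL = j·3.142e+04·0.005 = 0 + j157.1 Ω
  Z5: Z = R = 1860 Ω
  Z6: Z = jωL = j·3.142e+04·0.00213 = 0 + j66.92 Ω
Step 3 — Ladder network (open output): work backward from the far end, alternating series and parallel combinations. Z_in = 30.07 - j222.1 Ω = 224.1∠-82.3° Ω.
Step 4 — Power factor: PF = cos(φ) = Re(Z)/|Z| = 30.07/224.1 = 0.1342.
Step 5 — Type: Im(Z) = -222.1 ⇒ leading (phase φ = -82.3°).

PF = 0.1342 (leading, φ = -82.3°)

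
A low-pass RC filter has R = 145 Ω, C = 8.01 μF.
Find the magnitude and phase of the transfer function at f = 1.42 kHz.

Step 1 — Angular frequency: ω = 2π·1420 = 8922 rad/s.
Step 2 — Transfer function: H(jω) = 1/(1 + jωRC).
Step 3 — Denominator: 1 + jωRC = 1 + j·8922·145·8.01e-06 = 1 + j10.36.
Step 4 — H = 0.009226 - j0.09561.
Step 5 — Magnitude: |H| = 0.09605 (-20.3 dB); phase: φ = -84.5°.

|H| = 0.09605 (-20.3 dB), φ = -84.5°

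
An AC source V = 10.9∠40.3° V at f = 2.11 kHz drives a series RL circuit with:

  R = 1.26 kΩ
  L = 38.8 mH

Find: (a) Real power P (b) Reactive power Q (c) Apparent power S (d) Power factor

Step 1 — Angular frequency: ω = 2π·f = 2π·2110 = 1.326e+04 rad/s.
Step 2 — Component impedances:
  R: Z = R = 1260 Ω
  L: Z = jωL = j·1.326e+04·0.0388 = 0 + j514.4 Ω
Step 3 — Series combination: Z_total = R + L = 1260 + j514.4 Ω = 1361∠22.2° Ω.
Step 4 — Source phasor: V = 10.9∠40.3° V = 8.313 + j7.05 V.
Step 5 — Current: I = V / Z = 0.007613 + j0.002487 A = 0.008009∠18.1° A.
Step 6 — Complex power: S = V·I* = 0.08082 + j0.033 VA.
Step 7 — Real power: P = Re(S) = 0.08082 W.
Step 8 — Reactive power: Q = Im(S) = 0.033 VAR.
Step 9 — Apparent power: |S| = 0.0873 VA.
Step 10 — Power factor: PF = P/|S| = 0.9258 (lagging).

(a) P = 0.08082 W  (b) Q = 0.033 VAR  (c) S = 0.0873 VA  (d) PF = 0.9258 (lagging)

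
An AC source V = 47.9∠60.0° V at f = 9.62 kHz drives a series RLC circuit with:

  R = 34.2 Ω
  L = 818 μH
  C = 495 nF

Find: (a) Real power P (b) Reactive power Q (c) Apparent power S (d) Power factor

Step 1 — Angular frequency: ω = 2π·f = 2π·9620 = 6.044e+04 rad/s.
Step 2 — Component impedances:
  R: Z = R = 34.2 Ω
  L: Z = jωL = j·6.044e+04·0.000818 = 0 + j49.44 Ω
  C: Z = 1/(jωC) = -j/(ω·C) = 0 - j33.42 Ω
Step 3 — Series combination: Z_total = R + L + C = 34.2 + j16.02 Ω = 37.77∠25.1° Ω.
Step 4 — Source phasor: V = 47.9∠60.0° V = 23.95 + j41.48 V.
Step 5 — Current: I = V / Z = 1.04 + j0.7257 A = 1.268∠34.9° A.
Step 6 — Complex power: S = V·I* = 55.02 + j25.77 VA.
Step 7 — Real power: P = Re(S) = 55.02 W.
Step 8 — Reactive power: Q = Im(S) = 25.77 VAR.
Step 9 — Apparent power: |S| = 60.75 VA.
Step 10 — Power factor: PF = P/|S| = 0.9056 (lagging).

(a) P = 55.02 W  (b) Q = 25.77 VAR  (c) S = 60.75 VA  (d) PF = 0.9056 (lagging)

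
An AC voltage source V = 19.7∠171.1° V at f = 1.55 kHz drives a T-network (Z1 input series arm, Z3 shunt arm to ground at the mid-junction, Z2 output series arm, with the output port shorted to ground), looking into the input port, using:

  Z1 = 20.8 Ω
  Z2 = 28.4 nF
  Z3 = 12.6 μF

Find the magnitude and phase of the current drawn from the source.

Step 1 — Angular frequency: ω = 2π·f = 2π·1550 = 9739 rad/s.
Step 2 — Component impedances:
  Z1: Z = R = 20.8 Ω
  Z2: Z = 1/(jωC) = -j/(ω·C) = 0 - j3616 Ω
  Z3: Z = 1/(jωC) = -j/(ω·C) = 0 - j8.149 Ω
Step 3 — With the output port shorted to ground, the output series arm Z2 runs from the junction to ground; the shunt arm Z3 also runs from the junction to ground. They appear in parallel: Z3 || Z2 = 0 - j8.131 Ω.
Step 4 — Series with input arm Z1: Z_in = Z1 + (Z3 || Z2) = 20.8 - j8.131 Ω = 22.33∠-21.4° Ω.
Step 5 — Source phasor: V = 19.7∠171.1° V = -19.46 + j3.048 V.
Step 6 — Ohm's law: I = V / Z_total = (-19.46 + j3.048) / (20.8 - j8.131) = -0.8614 - j0.1902 A.
Step 7 — Convert to polar: |I| = 0.8821 A, ∠I = -167.5°.

I = 0.8821∠-167.5° A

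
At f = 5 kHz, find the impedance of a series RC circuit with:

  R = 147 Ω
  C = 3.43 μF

Step 1 — Angular frequency: ω = 2π·f = 2π·5000 = 3.142e+04 rad/s.
Step 2 — Component impedances:
  R: Z = R = 147 Ω
  C: Z = 1/(jωC) = -j/(ω·C) = 0 - j9.28 Ω
Step 3 — Series combination: Z_total = R + C = 147 - j9.28 Ω = 147.3∠-3.6° Ω.

Z = 147 - j9.28 Ω = 147.3∠-3.6° Ω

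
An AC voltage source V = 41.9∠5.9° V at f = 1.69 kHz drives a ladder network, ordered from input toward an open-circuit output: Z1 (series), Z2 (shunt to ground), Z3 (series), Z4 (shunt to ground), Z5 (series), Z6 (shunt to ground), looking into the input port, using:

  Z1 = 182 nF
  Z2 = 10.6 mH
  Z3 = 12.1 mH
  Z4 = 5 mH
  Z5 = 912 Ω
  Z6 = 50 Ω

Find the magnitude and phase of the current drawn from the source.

Step 1 — Angular frequency: ω = 2π·f = 2π·1690 = 1.062e+04 rad/s.
Step 2 — Component impedances:
  Z1: Z = 1/(jωC) = -j/(ω·C) = 0 - j517.4 Ω
  Z2: Z = jωL = j·1.062e+04·0.0106 = 0 + j112.6 Ω
  Z3: Z = jωL = j·1.062e+04·0.0121 = 0 + j128.5 Ω
  Z4: Z = jωL = j·1.062e+04·0.005 = 0 + j53.09 Ω
  Z5: Z = R = 912 Ω
  Z6: Z = R = 50 Ω
Step 3 — Ladder network (open output): work backward from the far end, alternating series and parallel combinations. Z_in = 0.4282 - j448 Ω = 448∠-89.9° Ω.
Step 4 — Source phasor: V = 41.9∠5.9° V = 41.68 + j4.307 V.
Step 5 — Ohm's law: I = V / Z_total = (41.68 + j4.307) / (0.4282 - j448) = -0.009525 + j0.09305 A.
Step 6 — Convert to polar: |I| = 0.09353 A, ∠I = 95.8°.

I = 0.09353∠95.8° A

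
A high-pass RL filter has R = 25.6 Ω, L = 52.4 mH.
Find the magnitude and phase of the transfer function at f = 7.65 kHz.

Step 1 — Angular frequency: ω = 2π·7650 = 4.807e+04 rad/s.
Step 2 — Transfer function: H(jω) = jωL/(R + jωL).
Step 3 — Numerator jωL = j·2519; denominator R + jωL = 25.6 + j2519.
Step 4 — H = 0.9999 + j0.01016.
Step 5 — Magnitude: |H| = 0.9999 (-0.0 dB); phase: φ = 0.6°.

|H| = 0.9999 (-0.0 dB), φ = 0.6°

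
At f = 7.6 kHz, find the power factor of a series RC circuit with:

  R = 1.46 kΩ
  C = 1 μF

Step 1 — Angular frequency: ω = 2π·f = 2π·7600 = 4.775e+04 rad/s.
Step 2 — Component impedances:
  R: Z = R = 1460 Ω
  C: Z = 1/(jωC) = -j/(ω·C) = 0 - j20.94 Ω
Step 3 — Series combination: Z_total = R + C = 1460 - j20.94 Ω = 1460∠-0.8° Ω.
Step 4 — Power factor: PF = cos(φ) = Re(Z)/|Z| = 1460/1460.2 = 0.9999.
Step 5 — Type: Im(Z) = -20.94 ⇒ leading (phase φ = -0.8°).

PF = 0.9999 (leading, φ = -0.8°)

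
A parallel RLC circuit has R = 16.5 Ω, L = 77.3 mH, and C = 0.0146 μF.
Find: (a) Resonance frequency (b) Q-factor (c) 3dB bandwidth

Step 1 — Resonance: ω₀ = 1/√(LC) = 1/√(0.0773·1.46e-08) = 2.977e+04 rad/s.
Step 2 — f₀ = ω₀/(2π) = 4738 Hz.
Step 3 — Parallel Q: Q = R/(ω₀L) = 16.5/(2.977e+04·0.0773) = 0.007171.
Step 4 — Bandwidth: Δω = ω₀/Q = 4.151e+06 rad/s; BW = Δω/(2π) = 6.607e+05 Hz.

(a) f₀ = 4738 Hz  (b) Q = 0.007171  (c) BW = 6.607e+05 Hz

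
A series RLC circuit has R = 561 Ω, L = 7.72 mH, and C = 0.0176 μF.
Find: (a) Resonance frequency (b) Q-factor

Step 1 — Resonance condition Im(Z)=0 gives ω₀ = 1/√(LC).
Step 2 — ω₀ = 1/√(0.00772·1.76e-08) = 8.579e+04 rad/s.
Step 3 — f₀ = ω₀/(2π) = 1.365e+04 Hz.
Step 4 — Series Q: Q = ω₀L/R = 8.579e+04·0.00772/561 = 1.181.

(a) f₀ = 1.365e+04 Hz  (b) Q = 1.181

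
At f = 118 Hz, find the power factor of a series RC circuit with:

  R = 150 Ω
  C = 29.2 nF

Step 1 — Angular frequency: ω = 2π·f = 2π·118 = 741.4 rad/s.
Step 2 — Component impedances:
  R: Z = R = 150 Ω
  C: Z = 1/(jωC) = -j/(ω·C) = 0 - j4.619e+04 Ω
Step 3 — Series combination: Z_total = R + C = 150 - j4.619e+04 Ω = 4.619e+04∠-89.8° Ω.
Step 4 — Power factor: PF = cos(φ) = Re(Z)/|Z| = 150/4.619e+04 = 0.003247.
Step 5 — Type: Im(Z) = -4.619e+04 ⇒ leading (phase φ = -89.8°).

PF = 0.003247 (leading, φ = -89.8°)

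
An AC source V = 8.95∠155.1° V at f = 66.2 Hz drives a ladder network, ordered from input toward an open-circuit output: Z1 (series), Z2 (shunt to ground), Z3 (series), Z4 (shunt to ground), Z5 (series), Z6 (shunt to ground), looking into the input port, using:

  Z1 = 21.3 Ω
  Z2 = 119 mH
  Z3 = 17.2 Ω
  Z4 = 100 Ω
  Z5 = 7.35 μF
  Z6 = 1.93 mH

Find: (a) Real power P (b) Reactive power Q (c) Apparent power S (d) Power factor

Step 1 — Angular frequency: ω = 2π·f = 2π·66.2 = 415.9 rad/s.
Step 2 — Component impedances:
  Z1: Z = R = 21.3 Ω
  Z2: Z = jωL = j·415.9·0.119 = 0 + j49.5 Ω
  Z3: Z = R = 17.2 Ω
  Z4: Z = R = 100 Ω
  Z5: Z = 1/(jωC) = -j/(ω·C) = 0 - j327.1 Ω
  Z6: Z = jωL = j·415.9·0.00193 = 0 + j0.8028 Ω
Step 3 — Ladder network (open output): work backward from the far end, alternating series and parallel combinations. Z_in = 43.01 + j45.2 Ω = 62.39∠46.4° Ω.
Step 4 — Source phasor: V = 8.95∠155.1° V = -8.118 + j3.768 V.
Step 5 — Current: I = V / Z = -0.04593 + j0.1359 A = 0.1434∠108.7° A.
Step 6 — Complex power: S = V·I* = 0.8849 + j0.9301 VA.
Step 7 — Real power: P = Re(S) = 0.8849 W.
Step 8 — Reactive power: Q = Im(S) = 0.9301 VAR.
Step 9 — Apparent power: |S| = 1.284 VA.
Step 10 — Power factor: PF = P/|S| = 0.6893 (lagging).

(a) P = 0.8849 W  (b) Q = 0.9301 VAR  (c) S = 1.284 VA  (d) PF = 0.6893 (lagging)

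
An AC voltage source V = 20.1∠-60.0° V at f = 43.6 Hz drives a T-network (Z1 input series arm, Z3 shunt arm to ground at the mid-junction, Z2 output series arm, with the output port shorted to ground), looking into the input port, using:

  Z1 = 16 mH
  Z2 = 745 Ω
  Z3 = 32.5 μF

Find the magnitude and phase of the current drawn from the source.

Step 1 — Angular frequency: ω = 2π·f = 2π·43.6 = 273.9 rad/s.
Step 2 — Component impedances:
  Z1: Z = jωL = j·273.9·0.016 = 0 + j4.383 Ω
  Z2: Z = R = 745 Ω
  Z3: Z = 1/(jωC) = -j/(ω·C) = 0 - j112.3 Ω
Step 3 — With the output port shorted to ground, the output series arm Z2 runs from the junction to ground; the shunt arm Z3 also runs from the junction to ground. They appear in parallel: Z3 || Z2 = 16.56 - j109.8 Ω.
Step 4 — Series with input arm Z1: Z_in = Z1 + (Z3 || Z2) = 16.56 - j105.4 Ω = 106.7∠-81.1° Ω.
Step 5 — Source phasor: V = 20.1∠-60.0° V = 10.05 - j17.41 V.
Step 6 — Ohm's law: I = V / Z_total = (10.05 - j17.41) / (16.56 - j105.4) = 0.1757 + j0.06772 A.
Step 7 — Convert to polar: |I| = 0.1883 A, ∠I = 21.1°.

I = 0.1883∠21.1° A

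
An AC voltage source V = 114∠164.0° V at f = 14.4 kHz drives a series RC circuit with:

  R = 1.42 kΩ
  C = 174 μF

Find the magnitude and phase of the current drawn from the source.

Step 1 — Angular frequency: ω = 2π·f = 2π·1.44e+04 = 9.048e+04 rad/s.
Step 2 — Component impedances:
  R: Z = R = 1420 Ω
  C: Z = 1/(jωC) = -j/(ω·C) = 0 - j0.06352 Ω
Step 3 — Series combination: Z_total = R + C = 1420 - j0.06352 Ω = 1420∠-0.0° Ω.
Step 4 — Source phasor: V = 114∠164.0° V = -109.6 + j31.42 V.
Step 5 — Ohm's law: I = V / Z_total = (-109.6 + j31.42) / (1420 - j0.06352) = -0.07717 + j0.02213 A.
Step 6 — Convert to polar: |I| = 0.08028 A, ∠I = 164.0°.

I = 0.08028∠164.0° A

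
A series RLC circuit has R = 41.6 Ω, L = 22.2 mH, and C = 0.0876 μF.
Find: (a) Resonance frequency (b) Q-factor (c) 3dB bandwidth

Step 1 — Resonance condition Im(Z)=0 gives ω₀ = 1/√(LC).
Step 2 — ω₀ = 1/√(0.0222·8.76e-08) = 2.268e+04 rad/s.
Step 3 — f₀ = ω₀/(2π) = 3609 Hz.
Step 4 — Series Q: Q = ω₀L/R = 2.268e+04·0.0222/41.6 = 12.1.
Step 5 — 3dB bandwidth: Δω = ω₀/Q = 1874 rad/s; BW = Δω/(2π) = 298.2 Hz.

(a) f₀ = 3609 Hz  (b) Q = 12.1  (c) BW = 298.2 Hz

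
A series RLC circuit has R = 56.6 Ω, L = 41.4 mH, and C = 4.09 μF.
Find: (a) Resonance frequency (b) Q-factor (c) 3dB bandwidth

Step 1 — Resonance condition Im(Z)=0 gives ω₀ = 1/√(LC).
Step 2 — ω₀ = 1/√(0.0414·4.09e-06) = 2430 rad/s.
Step 3 — f₀ = ω₀/(2π) = 386.8 Hz.
Step 4 — Series Q: Q = ω₀L/R = 2430·0.0414/56.6 = 1.778.
Step 5 — 3dB bandwidth: Δω = ω₀/Q = 1367 rad/s; BW = Δω/(2π) = 217.6 Hz.

(a) f₀ = 386.8 Hz  (b) Q = 1.778  (c) BW = 217.6 Hz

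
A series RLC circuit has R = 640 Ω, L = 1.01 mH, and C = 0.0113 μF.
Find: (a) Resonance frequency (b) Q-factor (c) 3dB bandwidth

Step 1 — Resonance: ω₀ = 1/√(LC) = 1/√(0.00101·1.13e-08) = 2.96e+05 rad/s.
Step 2 — f₀ = ω₀/(2π) = 4.711e+04 Hz.
Step 3 — Series Q: Q = ω₀L/R = 2.96e+05·0.00101/640 = 0.4671.
Step 4 — Bandwidth: Δω = ω₀/Q = 6.337e+05 rad/s; BW = Δω/(2π) = 1.009e+05 Hz.

(a) f₀ = 4.711e+04 Hz  (b) Q = 0.4671  (c) BW = 1.009e+05 Hz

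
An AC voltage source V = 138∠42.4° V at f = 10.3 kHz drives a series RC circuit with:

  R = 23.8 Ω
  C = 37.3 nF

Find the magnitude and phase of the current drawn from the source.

Step 1 — Angular frequency: ω = 2π·f = 2π·1.03e+04 = 6.472e+04 rad/s.
Step 2 — Component impedances:
  R: Z = R = 23.8 Ω
  C: Z = 1/(jωC) = -j/(ω·C) = 0 - j414.3 Ω
Step 3 — Series combination: Z_total = R + C = 23.8 - j414.3 Ω = 414.9∠-86.7° Ω.
Step 4 — Source phasor: V = 138∠42.4° V = 101.9 + j93.05 V.
Step 5 — Ohm's law: I = V / Z_total = (101.9 + j93.05) / (23.8 - j414.3) = -0.2098 + j0.2581 A.
Step 6 — Convert to polar: |I| = 0.3326 A, ∠I = 129.1°.

I = 0.3326∠129.1° A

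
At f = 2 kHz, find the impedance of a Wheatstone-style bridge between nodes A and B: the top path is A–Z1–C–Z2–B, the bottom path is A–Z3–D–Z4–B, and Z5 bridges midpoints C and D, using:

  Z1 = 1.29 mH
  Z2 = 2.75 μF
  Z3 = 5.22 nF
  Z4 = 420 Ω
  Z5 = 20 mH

Step 1 — Angular frequency: ω = 2π·f = 2π·2000 = 1.257e+04 rad/s.
Step 2 — Component impedances:
  Z1: Z = jωL = j·1.257e+04·0.00129 = 0 + j16.21 Ω
  Z2: Z = 1/(jωC) = -j/(ω·C) = 0 - j28.94 Ω
  Z3: Z = 1/(jωC) = -j/(ω·C) = 0 - j1.524e+04 Ω
  Z4: Z = R = 420 Ω
  Z5: Z = jωL = j·1.257e+04·0.02 = 0 + j251.3 Ω
Step 3 — Bridge requires nodal analysis (the Z5 bridge couples midpoints C and D, so the two paths cannot be reduced to a simple series/parallel combination). Setting node B to ground and injecting 1 A at node A, the 3-node admittance system at A, C, D solves to V_A = Z_AB = 1.573 - j13.56 Ω = 13.65∠-83.4° Ω.

Z = 1.573 - j13.56 Ω = 13.65∠-83.4° Ω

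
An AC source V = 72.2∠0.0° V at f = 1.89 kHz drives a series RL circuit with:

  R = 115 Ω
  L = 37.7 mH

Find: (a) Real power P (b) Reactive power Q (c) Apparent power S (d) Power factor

Step 1 — Angular frequency: ω = 2π·f = 2π·1890 = 1.188e+04 rad/s.
Step 2 — Component impedances:
  R: Z = R = 115 Ω
  L: Z = jωL = j·1.188e+04·0.0377 = 0 + j447.7 Ω
Step 3 — Series combination: Z_total = R + L = 115 + j447.7 Ω = 462.2∠75.6° Ω.
Step 4 — Source phasor: V = 72.2∠0.0° V = 72.2 V.
Step 5 — Current: I = V / Z = 0.03886 - j0.1513 A = 0.1562∠-75.6° A.
Step 6 — Complex power: S = V·I* = 2.806 + j10.92 VA.
Step 7 — Real power: P = Re(S) = 2.806 W.
Step 8 — Reactive power: Q = Im(S) = 10.92 VAR.
Step 9 — Apparent power: |S| = 11.28 VA.
Step 10 — Power factor: PF = P/|S| = 0.2488 (lagging).

(a) P = 2.806 W  (b) Q = 10.92 VAR  (c) S = 11.28 VA  (d) PF = 0.2488 (lagging)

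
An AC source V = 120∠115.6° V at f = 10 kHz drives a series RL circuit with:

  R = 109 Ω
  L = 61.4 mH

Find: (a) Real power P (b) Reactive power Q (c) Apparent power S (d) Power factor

Step 1 — Angular frequency: ω = 2π·f = 2π·1e+04 = 6.283e+04 rad/s.
Step 2 — Component impedances:
  R: Z = R = 109 Ω
  L: Z = jωL = j·6.283e+04·0.0614 = 0 + j3858 Ω
Step 3 — Series combination: Z_total = R + L = 109 + j3858 Ω = 3859∠88.4° Ω.
Step 4 — Source phasor: V = 120∠115.6° V = -51.85 + j108.2 V.
Step 5 — Current: I = V / Z = 0.02765 + j0.01422 A = 0.03109∠27.2° A.
Step 6 — Complex power: S = V·I* = 0.1054 + j3.73 VA.
Step 7 — Real power: P = Re(S) = 0.1054 W.
Step 8 — Reactive power: Q = Im(S) = 3.73 VAR.
Step 9 — Apparent power: |S| = 3.731 VA.
Step 10 — Power factor: PF = P/|S| = 0.02824 (lagging).

(a) P = 0.1054 W  (b) Q = 3.73 VAR  (c) S = 3.731 VA  (d) PF = 0.02824 (lagging)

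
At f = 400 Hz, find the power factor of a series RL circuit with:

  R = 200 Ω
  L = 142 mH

Step 1 — Angular frequency: ω = 2π·f = 2π·400 = 2513 rad/s.
Step 2 — Component impedances:
  R: Z = R = 200 Ω
  L: Z = jωL = j·2513·0.142 = 0 + j356.9 Ω
Step 3 — Series combination: Z_total = R + L = 200 + j356.9 Ω = 409.1∠60.7° Ω.
Step 4 — Power factor: PF = cos(φ) = Re(Z)/|Z| = 200/409.1 = 0.4889.
Step 5 — Type: Im(Z) = 356.9 ⇒ lagging (phase φ = 60.7°).

PF = 0.4889 (lagging, φ = 60.7°)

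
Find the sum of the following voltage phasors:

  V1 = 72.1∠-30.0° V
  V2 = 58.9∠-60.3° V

Step 1 — Convert each phasor to rectangular form:
  V1 = 72.1·(cos(-30.0°) + j·sin(-30.0°)) = 62.44 - j36.05 V
  V2 = 58.9·(cos(-60.3°) + j·sin(-60.3°)) = 29.18 - j51.16 V
Step 2 — Sum components: V_total = 91.62 - j87.21 V.
Step 3 — Convert to polar: |V_total| = 126.5 V, ∠V_total = -43.6°.

V_total = 126.5∠-43.6° V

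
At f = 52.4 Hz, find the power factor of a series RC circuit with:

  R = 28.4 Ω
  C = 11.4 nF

Step 1 — Angular frequency: ω = 2π·f = 2π·52.4 = 329.2 rad/s.
Step 2 — Component impedances:
  R: Z = R = 28.4 Ω
  C: Z = 1/(jωC) = -j/(ω·C) = 0 - j2.664e+05 Ω
Step 3 — Series combination: Z_total = R + C = 28.4 - j2.664e+05 Ω = 2.664e+05∠-90.0° Ω.
Step 4 — Power factor: PF = cos(φ) = Re(Z)/|Z| = 28.4/2.664e+05 = 0.0001066.
Step 5 — Type: Im(Z) = -2.664e+05 ⇒ leading (phase φ = -90.0°).

PF = 0.0001066 (leading, φ = -90.0°)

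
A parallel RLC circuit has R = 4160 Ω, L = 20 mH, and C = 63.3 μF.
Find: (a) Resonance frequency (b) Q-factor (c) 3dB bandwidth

Step 1 — Resonance: ω₀ = 1/√(LC) = 1/√(0.02·6.33e-05) = 888.8 rad/s.
Step 2 — f₀ = ω₀/(2π) = 141.5 Hz.
Step 3 — Parallel Q: Q = R/(ω₀L) = 4160/(888.8·0.02) = 234.
Step 4 — Bandwidth: Δω = ω₀/Q = 3.798 rad/s; BW = Δω/(2π) = 0.6044 Hz.

(a) f₀ = 141.5 Hz  (b) Q = 234  (c) BW = 0.6044 Hz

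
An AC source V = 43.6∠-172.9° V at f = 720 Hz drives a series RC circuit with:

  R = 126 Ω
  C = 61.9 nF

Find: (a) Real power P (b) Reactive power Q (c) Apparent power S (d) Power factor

Step 1 — Angular frequency: ω = 2π·f = 2π·720 = 4524 rad/s.
Step 2 — Component impedances:
  R: Z = R = 126 Ω
  C: Z = 1/(jωC) = -j/(ω·C) = 0 - j3571 Ω
Step 3 — Series combination: Z_total = R + C = 126 - j3571 Ω = 3573∠-88.0° Ω.
Step 4 — Source phasor: V = 43.6∠-172.9° V = -43.27 - j5.389 V.
Step 5 — Current: I = V / Z = 0.00108 - j0.01215 A = 0.0122∠-84.9° A.
Step 6 — Complex power: S = V·I* = 0.01876 - j0.5317 VA.
Step 7 — Real power: P = Re(S) = 0.01876 W.
Step 8 — Reactive power: Q = Im(S) = -0.5317 VAR.
Step 9 — Apparent power: |S| = 0.532 VA.
Step 10 — Power factor: PF = P/|S| = 0.03526 (leading).

(a) P = 0.01876 W  (b) Q = -0.5317 VAR  (c) S = 0.532 VA  (d) PF = 0.03526 (leading)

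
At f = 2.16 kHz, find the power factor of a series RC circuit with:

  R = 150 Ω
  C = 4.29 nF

Step 1 — Angular frequency: ω = 2π·f = 2π·2160 = 1.357e+04 rad/s.
Step 2 — Component impedances:
  R: Z = R = 150 Ω
  C: Z = 1/(jωC) = -j/(ω·C) = 0 - j1.718e+04 Ω
Step 3 — Series combination: Z_total = R + C = 150 - j1.718e+04 Ω = 1.718e+04∠-89.5° Ω.
Step 4 — Power factor: PF = cos(φ) = Re(Z)/|Z| = 150/17176 = 0.008733.
Step 5 — Type: Im(Z) = -1.718e+04 ⇒ leading (phase φ = -89.5°).

PF = 0.008733 (leading, φ = -89.5°)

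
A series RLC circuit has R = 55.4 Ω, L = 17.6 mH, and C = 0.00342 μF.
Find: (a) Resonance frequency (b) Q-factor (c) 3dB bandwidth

Step 1 — Resonance: ω₀ = 1/√(LC) = 1/√(0.0176·3.42e-09) = 1.289e+05 rad/s.
Step 2 — f₀ = ω₀/(2π) = 2.051e+04 Hz.
Step 3 — Series Q: Q = ω₀L/R = 1.289e+05·0.0176/55.4 = 40.95.
Step 4 — Bandwidth: Δω = ω₀/Q = 3148 rad/s; BW = Δω/(2π) = 501 Hz.

(a) f₀ = 2.051e+04 Hz  (b) Q = 40.95  (c) BW = 501 Hz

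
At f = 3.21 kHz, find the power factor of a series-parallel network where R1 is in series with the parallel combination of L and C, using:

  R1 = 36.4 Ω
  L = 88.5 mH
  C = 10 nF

Step 1 — Angular frequency: ω = 2π·f = 2π·3210 = 2.017e+04 rad/s.
Step 2 — Component impedances:
  R1: Z = R = 36.4 Ω
  L: Z = jωL = j·2.017e+04·0.0885 = 0 + j1785 Ω
  C: Z = 1/(jωC) = -j/(ω·C) = 0 - j4958 Ω
Step 3 — Parallel branch: L || C = 1/(1/L + 1/C) = 0 + j2789 Ω.
Step 4 — Series with R1: Z_total = R1 + (L || C) = 36.4 + j2789 Ω = 2789∠89.3° Ω.
Step 5 — Power factor: PF = cos(φ) = Re(Z)/|Z| = 36.4/2789 = 0.01305.
Step 6 — Type: Im(Z) = 2789 ⇒ lagging (phase φ = 89.3°).

PF = 0.01305 (lagging, φ = 89.3°)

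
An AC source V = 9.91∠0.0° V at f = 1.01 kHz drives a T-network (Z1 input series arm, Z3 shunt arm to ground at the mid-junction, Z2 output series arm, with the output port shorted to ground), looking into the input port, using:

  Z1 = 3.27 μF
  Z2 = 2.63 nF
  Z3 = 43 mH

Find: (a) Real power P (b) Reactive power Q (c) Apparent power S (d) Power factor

Step 1 — Angular frequency: ω = 2π·f = 2π·1010 = 6346 rad/s.
Step 2 — Component impedances:
  Z1: Z = 1/(jωC) = -j/(ω·C) = 0 - j48.19 Ω
  Z2: Z = 1/(jωC) = -j/(ω·C) = 0 - j5.992e+04 Ω
  Z3: Z = jωL = j·6346·0.043 = 0 + j272.9 Ω
Step 3 — With the output port shorted to ground, the output series arm Z2 runs from the junction to ground; the shunt arm Z3 also runs from the junction to ground. They appear in parallel: Z3 || Z2 = 0 + j274.1 Ω.
Step 4 — Series with input arm Z1: Z_in = Z1 + (Z3 || Z2) = 0 + j225.9 Ω = 225.9∠90.0° Ω.
Step 5 — Source phasor: V = 9.91∠0.0° V = 9.91 V.
Step 6 — Current: I = V / Z = 0 - j0.04386 A = 0.04386∠-90.0° A.
Step 7 — Complex power: S = V·I* = 0 + j0.4347 VA.
Step 8 — Real power: P = Re(S) = 0 W.
Step 9 — Reactive power: Q = Im(S) = 0.4347 VAR.
Step 10 — Apparent power: |S| = 0.4347 VA.
Step 11 — Power factor: PF = P/|S| = 0 (lagging).

(a) P = 0 W  (b) Q = 0.4347 VAR  (c) S = 0.4347 VA  (d) PF = 0 (lagging)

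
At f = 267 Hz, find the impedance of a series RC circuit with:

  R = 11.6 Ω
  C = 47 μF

Step 1 — Angular frequency: ω = 2π·f = 2π·267 = 1678 rad/s.
Step 2 — Component impedances:
  R: Z = R = 11.6 Ω
  C: Z = 1/(jωC) = -j/(ω·C) = 0 - j12.68 Ω
Step 3 — Series combination: Z_total = R + C = 11.6 - j12.68 Ω = 17.19∠-47.6° Ω.

Z = 11.6 - j12.68 Ω = 17.19∠-47.6° Ω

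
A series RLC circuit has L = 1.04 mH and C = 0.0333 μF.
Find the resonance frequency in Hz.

Step 1 — Resonance condition Im(Z)=0 gives ω₀ = 1/√(LC).
Step 2 — ω₀ = 1/√(0.00104·3.33e-08) = 1.699e+05 rad/s.
Step 3 — f₀ = ω₀/(2π) = 2.704e+04 Hz.

f₀ = 2.704e+04 Hz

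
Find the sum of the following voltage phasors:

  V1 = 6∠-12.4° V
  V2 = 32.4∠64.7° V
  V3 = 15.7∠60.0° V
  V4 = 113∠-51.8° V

Step 1 — Convert each phasor to rectangular form:
  V1 = 6·(cos(-12.4°) + j·sin(-12.4°)) = 5.86 - j1.288 V
  V2 = 32.4·(cos(64.7°) + j·sin(64.7°)) = 13.85 + j29.29 V
  V3 = 15.7·(cos(60.0°) + j·sin(60.0°)) = 7.85 + j13.6 V
  V4 = 113·(cos(-51.8°) + j·sin(-51.8°)) = 69.88 - j88.8 V
Step 2 — Sum components: V_total = 97.44 - j47.2 V.
Step 3 — Convert to polar: |V_total| = 108.3 V, ∠V_total = -25.8°.

V_total = 108.3∠-25.8° V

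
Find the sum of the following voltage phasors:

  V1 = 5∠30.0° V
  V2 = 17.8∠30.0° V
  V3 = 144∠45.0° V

Step 1 — Convert each phasor to rectangular form:
  V1 = 5·(cos(30.0°) + j·sin(30.0°)) = 4.33 + j2.5 V
  V2 = 17.8·(cos(30.0°) + j·sin(30.0°)) = 15.42 + j8.9 V
  V3 = 144·(cos(45.0°) + j·sin(45.0°)) = 101.8 + j101.8 V
Step 2 — Sum components: V_total = 121.6 + j113.2 V.
Step 3 — Convert to polar: |V_total| = 166.1 V, ∠V_total = 43.0°.

V_total = 166.1∠43.0° V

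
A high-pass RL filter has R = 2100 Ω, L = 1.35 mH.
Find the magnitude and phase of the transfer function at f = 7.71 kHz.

Step 1 — Angular frequency: ω = 2π·7710 = 4.844e+04 rad/s.
Step 2 — Transfer function: H(jω) = jωL/(R + jωL).
Step 3 — Numerator jωL = j·65.4; denominator R + jωL = 2100 + j65.4.
Step 4 — H = 0.0009689 + j0.03111.
Step 5 — Magnitude: |H| = 0.03113 (-30.1 dB); phase: φ = 88.2°.

|H| = 0.03113 (-30.1 dB), φ = 88.2°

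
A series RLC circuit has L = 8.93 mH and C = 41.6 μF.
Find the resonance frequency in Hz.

Step 1 — Resonance condition Im(Z)=0 gives ω₀ = 1/√(LC).
Step 2 — ω₀ = 1/√(0.00893·4.16e-05) = 1641 rad/s.
Step 3 — f₀ = ω₀/(2π) = 261.1 Hz.

f₀ = 261.1 Hz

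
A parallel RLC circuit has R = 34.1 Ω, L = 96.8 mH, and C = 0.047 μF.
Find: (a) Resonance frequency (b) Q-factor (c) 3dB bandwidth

Step 1 — Resonance: ω₀ = 1/√(LC) = 1/√(0.0968·4.7e-08) = 1.483e+04 rad/s.
Step 2 — f₀ = ω₀/(2π) = 2360 Hz.
Step 3 — Parallel Q: Q = R/(ω₀L) = 34.1/(1.483e+04·0.0968) = 0.02376.
Step 4 — Bandwidth: Δω = ω₀/Q = 6.239e+05 rad/s; BW = Δω/(2π) = 9.93e+04 Hz.

(a) f₀ = 2360 Hz  (b) Q = 0.02376  (c) BW = 9.93e+04 Hz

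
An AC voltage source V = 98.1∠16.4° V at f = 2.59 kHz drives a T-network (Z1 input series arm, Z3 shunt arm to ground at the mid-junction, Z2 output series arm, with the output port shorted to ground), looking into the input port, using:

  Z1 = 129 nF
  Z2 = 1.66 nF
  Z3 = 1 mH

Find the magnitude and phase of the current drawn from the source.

Step 1 — Angular frequency: ω = 2π·f = 2π·2590 = 1.627e+04 rad/s.
Step 2 — Component impedances:
  Z1: Z = 1/(jωC) = -j/(ω·C) = 0 - j476.4 Ω
  Z2: Z = 1/(jωC) = -j/(ω·C) = 0 - j3.702e+04 Ω
  Z3: Z = jωL = j·1.627e+04·0.001 = 0 + j16.27 Ω
Step 3 — With the output port shorted to ground, the output series arm Z2 runs from the junction to ground; the shunt arm Z3 also runs from the junction to ground. They appear in parallel: Z3 || Z2 = 0 + j16.28 Ω.
Step 4 — Series with input arm Z1: Z_in = Z1 + (Z3 || Z2) = 0 - j460.1 Ω = 460.1∠-90.0° Ω.
Step 5 — Source phasor: V = 98.1∠16.4° V = 94.11 + j27.7 V.
Step 6 — Ohm's law: I = V / Z_total = (94.11 + j27.7) / (0 - j460.1) = -0.0602 + j0.2046 A.
Step 7 — Convert to polar: |I| = 0.2132 A, ∠I = 106.4°.

I = 0.2132∠106.4° A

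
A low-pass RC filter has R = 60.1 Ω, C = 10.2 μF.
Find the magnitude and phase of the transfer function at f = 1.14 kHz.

Step 1 — Angular frequency: ω = 2π·1140 = 7163 rad/s.
Step 2 — Transfer function: H(jω) = 1/(1 + jωRC).
Step 3 — Denominator: 1 + jωRC = 1 + j·7163·60.1·1.02e-05 = 1 + j4.391.
Step 4 — H = 0.04931 - j0.2165.
Step 5 — Magnitude: |H| = 0.2221 (-13.1 dB); phase: φ = -77.2°.

|H| = 0.2221 (-13.1 dB), φ = -77.2°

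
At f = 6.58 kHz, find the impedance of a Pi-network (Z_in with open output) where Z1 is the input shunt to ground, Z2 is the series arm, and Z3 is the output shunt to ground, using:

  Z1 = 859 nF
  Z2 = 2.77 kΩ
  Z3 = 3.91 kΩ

Step 1 — Angular frequency: ω = 2π·f = 2π·6580 = 4.134e+04 rad/s.
Step 2 — Component impedances:
  Z1: Z = 1/(jωC) = -j/(ω·C) = 0 - j28.16 Ω
  Z2: Z = R = 2770 Ω
  Z3: Z = R = 3910 Ω
Step 3 — With open output, the series arm Z2 and the output shunt Z3 appear in series to ground: Z2 + Z3 = 6680 Ω.
Step 4 — Parallel with input shunt Z1: Z_in = Z1 || (Z2 + Z3) = 0.1187 - j28.16 Ω = 28.16∠-89.8° Ω.

Z = 0.1187 - j28.16 Ω = 28.16∠-89.8° Ω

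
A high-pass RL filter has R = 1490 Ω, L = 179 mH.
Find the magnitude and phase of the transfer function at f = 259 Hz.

Step 1 — Angular frequency: ω = 2π·259 = 1627 rad/s.
Step 2 — Transfer function: H(jω) = jωL/(R + jωL).
Step 3 — Numerator jωL = j·291.3; denominator R + jωL = 1490 + j291.3.
Step 4 — H = 0.03681 + j0.1883.
Step 5 — Magnitude: |H| = 0.1919 (-14.3 dB); phase: φ = 78.9°.

|H| = 0.1919 (-14.3 dB), φ = 78.9°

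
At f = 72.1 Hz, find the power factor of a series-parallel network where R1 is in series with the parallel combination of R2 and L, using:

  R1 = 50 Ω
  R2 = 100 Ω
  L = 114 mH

Step 1 — Angular frequency: ω = 2π·f = 2π·72.1 = 453 rad/s.
Step 2 — Component impedances:
  R1: Z = R = 50 Ω
  R2: Z = R = 100 Ω
  L: Z = jωL = j·453·0.114 = 0 + j51.64 Ω
Step 3 — Parallel branch: R2 || L = 1/(1/R2 + 1/L) = 21.06 + j40.77 Ω.
Step 4 — Series with R1: Z_total = R1 + (R2 || L) = 71.06 + j40.77 Ω = 81.92∠29.8° Ω.
Step 5 — Power factor: PF = cos(φ) = Re(Z)/|Z| = 71.06/81.92 = 0.8674.
Step 6 — Type: Im(Z) = 40.77 ⇒ lagging (phase φ = 29.8°).

PF = 0.8674 (lagging, φ = 29.8°)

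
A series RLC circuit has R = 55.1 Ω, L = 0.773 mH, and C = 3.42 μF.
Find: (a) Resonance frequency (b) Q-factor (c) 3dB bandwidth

Step 1 — Resonance condition Im(Z)=0 gives ω₀ = 1/√(LC).
Step 2 — ω₀ = 1/√(0.000773·3.42e-06) = 1.945e+04 rad/s.
Step 3 — f₀ = ω₀/(2π) = 3095 Hz.
Step 4 — Series Q: Q = ω₀L/R = 1.945e+04·0.000773/55.1 = 0.2729.
Step 5 — 3dB bandwidth: Δω = ω₀/Q = 7.128e+04 rad/s; BW = Δω/(2π) = 1.134e+04 Hz.

(a) f₀ = 3095 Hz  (b) Q = 0.2729  (c) BW = 1.134e+04 Hz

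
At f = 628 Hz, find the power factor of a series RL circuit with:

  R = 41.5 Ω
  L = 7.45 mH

Step 1 — Angular frequency: ω = 2π·f = 2π·628 = 3946 rad/s.
Step 2 — Component impedances:
  R: Z = R = 41.5 Ω
  L: Z = jωL = j·3946·0.00745 = 0 + j29.4 Ω
Step 3 — Series combination: Z_total = R + L = 41.5 + j29.4 Ω = 50.86∠35.3° Ω.
Step 4 — Power factor: PF = cos(φ) = Re(Z)/|Z| = 41.5/50.86 = 0.816.
Step 5 — Type: Im(Z) = 29.4 ⇒ lagging (phase φ = 35.3°).

PF = 0.816 (lagging, φ = 35.3°)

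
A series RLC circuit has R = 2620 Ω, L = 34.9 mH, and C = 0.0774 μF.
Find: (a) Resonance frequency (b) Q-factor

Step 1 — Resonance condition Im(Z)=0 gives ω₀ = 1/√(LC).
Step 2 — ω₀ = 1/√(0.0349·7.74e-08) = 1.924e+04 rad/s.
Step 3 — f₀ = ω₀/(2π) = 3062 Hz.
Step 4 — Series Q: Q = ω₀L/R = 1.924e+04·0.0349/2620 = 0.2563.

(a) f₀ = 3062 Hz  (b) Q = 0.2563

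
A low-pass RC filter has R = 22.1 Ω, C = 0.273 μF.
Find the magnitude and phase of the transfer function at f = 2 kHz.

Step 1 — Angular frequency: ω = 2π·2000 = 1.257e+04 rad/s.
Step 2 — Transfer function: H(jω) = 1/(1 + jωRC).
Step 3 — Denominator: 1 + jωRC = 1 + j·1.257e+04·22.1·2.73e-07 = 1 + j0.07582.
Step 4 — H = 0.9943 - j0.07538.
Step 5 — Magnitude: |H| = 0.9971 (-0.0 dB); phase: φ = -4.3°.

|H| = 0.9971 (-0.0 dB), φ = -4.3°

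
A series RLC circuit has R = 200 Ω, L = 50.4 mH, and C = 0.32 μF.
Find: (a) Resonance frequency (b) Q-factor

Step 1 — Resonance condition Im(Z)=0 gives ω₀ = 1/√(LC).
Step 2 — ω₀ = 1/√(0.0504·3.2e-07) = 7874 rad/s.
Step 3 — f₀ = ω₀/(2π) = 1253 Hz.
Step 4 — Series Q: Q = ω₀L/R = 7874·0.0504/200 = 1.984.

(a) f₀ = 1253 Hz  (b) Q = 1.984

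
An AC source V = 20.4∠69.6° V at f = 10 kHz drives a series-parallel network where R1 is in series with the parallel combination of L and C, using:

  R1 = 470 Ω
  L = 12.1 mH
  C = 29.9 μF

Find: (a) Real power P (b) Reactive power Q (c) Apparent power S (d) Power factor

Step 1 — Angular frequency: ω = 2π·f = 2π·1e+04 = 6.283e+04 rad/s.
Step 2 — Component impedances:
  R1: Z = R = 470 Ω
  L: Z = jωL = j·6.283e+04·0.0121 = 0 + j760.3 Ω
  C: Z = 1/(jωC) = -j/(ω·C) = 0 - j0.5323 Ω
Step 3 — Parallel branch: L || C = 1/(1/L + 1/C) = 0 - j0.5327 Ω.
Step 4 — Series with R1: Z_total = R1 + (L || C) = 470 - j0.5327 Ω = 470∠-0.1° Ω.
Step 5 — Source phasor: V = 20.4∠69.6° V = 7.111 + j19.12 V.
Step 6 — Current: I = V / Z = 0.01508 + j0.0407 A = 0.0434∠69.7° A.
Step 7 — Complex power: S = V·I* = 0.8854 - j0.001003 VA.
Step 8 — Real power: P = Re(S) = 0.8854 W.
Step 9 — Reactive power: Q = Im(S) = -0.001003 VAR.
Step 10 — Apparent power: |S| = 0.8854 VA.
Step 11 — Power factor: PF = P/|S| = 1 (leading).

(a) P = 0.8854 W  (b) Q = -0.001003 VAR  (c) S = 0.8854 VA  (d) PF = 1 (leading)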